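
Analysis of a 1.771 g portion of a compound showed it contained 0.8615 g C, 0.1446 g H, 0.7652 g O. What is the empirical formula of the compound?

C: 0.8615 g ÷ 12.01 g/mol = 0.07173 mol
H: 0.1446 g ÷ 1.008 g/mol = 0.1435 mol
O: 0.7652 g ÷ 16.00 g/mol = 0.04782 mol
Smallest is O at 0.04782 mol; normalising gives C 1.500, H 3.000, O 1.000
Multiply by 2: C 3.00, H 6.00, O 2.00 → C3H6O2

C3H6O2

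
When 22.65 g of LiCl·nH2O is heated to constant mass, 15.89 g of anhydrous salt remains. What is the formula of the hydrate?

Mass of water lost = 22.65 − 15.89 = 6.76 g → 6.76 / 18.02 = 0.3751 mol H2O
Molar mass of LiCl = 42.39 g/mol → mol LiCl = 15.89 / 42.39 = 0.3749
n = 0.3751 / 0.3749 = 1.00 ≈ 1 → LiCl·H2O

LiCl·H2O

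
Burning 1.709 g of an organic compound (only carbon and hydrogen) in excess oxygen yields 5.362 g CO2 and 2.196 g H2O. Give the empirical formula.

mol C = 5.362 / 44.01 = 0.1218; mass C = 0.1218 × 12.01 = 1.463 g
mol H = 2 × (2.196 / 18.02) = 0.2437; mass H = 0.2437 × 1.008 = 0.2457 g
Divide by the smallest (0.1218 mol C): C 1.000, H 2.000
→ CH2

CH2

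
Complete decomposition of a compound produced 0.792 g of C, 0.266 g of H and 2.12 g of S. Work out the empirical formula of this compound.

n(C) = 0.792/12.01 = 0.06595, n(H) = 0.266/1.008 = 0.2639, n(S) = 2.12/32.07 = 0.06611
Smallest is C at 0.06595 mol; normalising gives C 1.000, H 4.002, S 1.002
Ratio ≈ 1:4:1, so the empirical formula is CH4S

CH4S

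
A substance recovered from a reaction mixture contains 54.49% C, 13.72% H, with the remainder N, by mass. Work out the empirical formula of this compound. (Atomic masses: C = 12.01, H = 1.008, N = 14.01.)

C2H6N

Assume 100 g: 54.49 g C, 13.72 g H, 31.79 g N.
Moles — C: 54.49 / 12.01 = 4.537 mol; H: 13.72 / 1.008 = 13.61 mol; N: 31.79 / 14.01 = 2.269 mol
Divide by the smallest (2.269 mol N): C 1.999, H 5.998, N 1.000
Ratio ≈ 2:6:1, so the empirical formula is C2H6N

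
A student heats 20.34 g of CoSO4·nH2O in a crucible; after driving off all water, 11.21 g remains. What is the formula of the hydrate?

Mass of water lost = 20.34 − 11.21 = 9.13 g → 9.13 / 18.02 = 0.5067 mol H2O
Molar mass of CoSO4 = 155.00 g/mol → mol CoSO4 = 11.21 / 155.00 = 0.07232
n = 0.5067 / 0.07232 = 7.01 ≈ 7 → CoSO4·7H2O

CoSO4·7H2O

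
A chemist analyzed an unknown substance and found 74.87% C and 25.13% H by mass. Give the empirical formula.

CH4

Assume 100 g: 74.87 g C, 25.13 g H.
C: 74.87 g ÷ 12.01 g/mol = 6.234 mol
H: 25.13 g ÷ 1.008 g/mol = 24.93 mol
Divide by the smallest (6.234 mol C): C 1.000, H 3.999
≈ 1:4 → CH4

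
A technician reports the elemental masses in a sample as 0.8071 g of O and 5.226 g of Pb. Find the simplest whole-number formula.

Moles — O: 0.8071 / 16.00 = 0.05044 mol; Pb: 5.226 / 207.2 = 0.02522 mol
Ratios (÷ 0.02522): O 2.000, Pb 1.000
≈ 2:1 → O2Pb

O2Pb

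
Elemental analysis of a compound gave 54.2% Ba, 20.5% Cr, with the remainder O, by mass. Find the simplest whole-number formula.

Assume 100 g: 54.2 g Ba, 20.5 g Cr, 25.3 g O.
Moles — Ba: 54.2 / 137.33 = 0.3947 mol; Cr: 20.5 / 52.00 = 0.3942 mol; O: 25.3 / 16.00 = 1.581 mol
Smallest is Cr at 0.3942 mol; normalising gives Ba 1.001, Cr 1.000, O 4.011
≈ 1:1:4 → BaCrO4

BaCrO4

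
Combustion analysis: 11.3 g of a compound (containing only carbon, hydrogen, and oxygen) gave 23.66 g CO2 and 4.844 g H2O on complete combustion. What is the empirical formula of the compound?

mol C = 23.66 / 44.01 = 0.5376; mass C = 0.5376 × 12.01 = 6.457 g
mol H = 2 × (4.844 / 18.02) = 0.5376; mass H = 0.5376 × 1.008 = 0.5419 g
mass O = 11.3 − (6.999) = 4.301 g → mol O = 0.2688
Ratios (÷ 0.2688): C 2.000, H 2.000, O 1.000
→ C2H2O

C2H2O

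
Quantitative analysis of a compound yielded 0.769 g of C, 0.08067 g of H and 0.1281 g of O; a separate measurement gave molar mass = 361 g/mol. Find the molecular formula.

C: 0.769 g ÷ 12.01 g/mol = 0.06403 mol
H: 0.08067 g ÷ 1.008 g/mol = 0.08003 mol
O: 0.1281 g ÷ 16.00 g/mol = 0.008006 mol
Ratios (÷ 0.008006): C 7.997, H 9.996, O 1.000
→ C8H10O
Empirical-formula mass = 122.16 g/mol
n = 361 / 122.16 = 2.96 ≈ 3
Molecular formula = (C8H10O)×3 = C24H30O3

C24H30O3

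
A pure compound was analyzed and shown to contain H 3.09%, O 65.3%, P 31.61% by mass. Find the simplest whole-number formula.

H3O4P

Assume 100 g: 3.09 g H, 65.3 g O, 31.61 g P.
H: 3.09 g ÷ 1.008 g/mol = 3.065 mol
O: 65.3 g ÷ 16.00 g/mol = 4.081 mol
P: 31.61 g ÷ 30.97 g/mol = 1.021 mol
Divide by the smallest (1.021 mol P): H 3.003, O 3.999, P 1.000
→ H3O4P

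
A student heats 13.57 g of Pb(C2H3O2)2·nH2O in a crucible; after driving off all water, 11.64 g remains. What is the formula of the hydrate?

Mass of water lost = 13.57 − 11.64 = 1.93 g → 1.93 / 18.02 = 0.1071 mol H2O
Molar mass of Pb(C2H3O2)2 = 325.29 g/mol → mol Pb(C2H3O2)2 = 11.64 / 325.29 = 0.03578
n = 0.1071 / 0.03578 = 2.99 ≈ 3 → Pb(C2H3O2)2·3H2O

Pb(C2H3O2)2·3H2O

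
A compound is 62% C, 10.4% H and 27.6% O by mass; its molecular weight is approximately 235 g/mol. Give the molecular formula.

Assume 100 g: 62 g C, 10.4 g H, 27.6 g O.
C: 62 g ÷ 12.01 g/mol = 5.162 mol
H: 10.4 g ÷ 1.008 g/mol = 10.32 mol
O: 27.6 g ÷ 16.00 g/mol = 1.725 mol
Ratios (÷ 1.725): C 2.993, H 5.981, O 1.000
Ratio ≈ 3:6:1, so the empirical formula is C3H6O
Empirical-formula mass = 58.08 g/mol
n = 235 / 58.08 = 4.05 ≈ 4
Molecular formula = (C3H6O)×4 = C12H24O4

C12H24O4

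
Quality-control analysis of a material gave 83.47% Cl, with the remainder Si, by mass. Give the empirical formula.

Assume 100 g: 83.47 g Cl, 16.53 g Si.
Moles — Cl: 83.47 / 35.45 = 2.355 mol; Si: 16.53 / 28.09 = 0.5885 mol
Divide by the smallest (0.5885 mol Si): Cl 4.001, Si 1.000
≈ 4:1 → Cl4Si

Cl4Si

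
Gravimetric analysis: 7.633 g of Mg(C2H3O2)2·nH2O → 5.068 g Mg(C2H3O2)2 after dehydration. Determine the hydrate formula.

Mg(C2H3O2)2·4H2O

Mass of water lost = 7.633 − 5.068 = 2.565 g → 2.565 / 18.02 = 0.1423 mol H2O
Molar mass of Mg(C2H3O2)2 = 142.40 g/mol → mol Mg(C2H3O2)2 = 5.068 / 142.40 = 0.03559
n = 0.1423 / 0.03559 = 4.00 ≈ 4 → Mg(C2H3O2)2·4H2O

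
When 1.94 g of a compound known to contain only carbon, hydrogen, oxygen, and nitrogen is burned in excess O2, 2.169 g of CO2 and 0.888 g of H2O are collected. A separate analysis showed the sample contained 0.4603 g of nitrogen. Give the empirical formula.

mol C = 2.169 / 44.01 = 0.04928; mass C = 0.04928 × 12.01 = 0.5919 g
mol H = 2 × (0.888 / 18.02) = 0.09856; mass H = 0.09856 × 1.008 = 0.09935 g
mol N = 0.4603 / 14.01 = 0.03286
mass O = 1.94 − (1.152) = 0.7885 g → mol O = 0.04928
Smallest is N at 0.03286 mol; normalising gives C 1.500, H 3.000, N 1.000, O 1.500
Scaling by 2: C 3.00, H 6.00, N 2.00, O 3.00 → C3H6N2O3

C3H6N2O3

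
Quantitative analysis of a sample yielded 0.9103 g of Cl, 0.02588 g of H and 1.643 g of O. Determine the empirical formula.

n(Cl) = 0.9103/35.45 = 0.02568, n(H) = 0.02588/1.008 = 0.02567, n(O) = 1.643/16.00 = 0.1027
Smallest is H at 0.02567 mol; normalising gives Cl 1.000, H 1.000, O 4.000
Ratio ≈ 1:1:4, so the empirical formula is ClHO4

ClHO4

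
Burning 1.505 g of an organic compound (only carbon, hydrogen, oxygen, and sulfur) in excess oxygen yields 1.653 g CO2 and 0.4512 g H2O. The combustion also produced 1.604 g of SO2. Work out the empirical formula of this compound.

mol C = 1.653 / 44.01 = 0.03756; mass C = 0.03756 × 12.01 = 0.4511 g
mol H = 2 × (0.4512 / 18.02) = 0.05008; mass H = 0.05008 × 1.008 = 0.05048 g
mol S = 1.604 / 64.07 = 0.02504; mass S = 0.8029 g
mass O = 1.505 − (1.304) = 0.2006 g → mol O = 0.01253
Divide by the smallest (0.01253 mol O): C 2.996, H 3.995, O 1.000, S 1.997
Ratio ≈ 3:4:1:2, so the empirical formula is C3H4OS2

C3H4OS2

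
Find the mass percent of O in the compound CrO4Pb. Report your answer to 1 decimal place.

19.8%

Molar mass = 1(52.00) + 4(16.00) + 1(207.2) = 323.200 g/mol
Mass of O per mole = 4 × 16.00 = 64.000 g
% O = 64.000 / 323.200 × 100 = 19.8%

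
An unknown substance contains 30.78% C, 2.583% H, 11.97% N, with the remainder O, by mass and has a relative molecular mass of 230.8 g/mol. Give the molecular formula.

C6H6N2O8

Assume 100 g: 30.78 g C, 2.583 g H, 11.97 g N, 54.667 g O.
C: 30.78 g ÷ 12.01 g/mol = 2.563 mol
H: 2.583 g ÷ 1.008 g/mol = 2.562 mol
N: 11.97 g ÷ 14.01 g/mol = 0.8544 mol
O: 54.667 g ÷ 16.00 g/mol = 3.417 mol
Ratios (÷ 0.8544): C 3.000, H 2.999, N 1.000, O 3.999
→ C3H3NO4
Empirical-formula mass = 117.06 g/mol
n = 230.8 / 117.06 = 1.97 ≈ 2
Molecular formula = (C3H3NO4)×2 = C6H6N2O8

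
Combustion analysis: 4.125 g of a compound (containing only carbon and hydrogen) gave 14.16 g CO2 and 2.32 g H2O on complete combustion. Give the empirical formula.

C5H4

mol C = 14.16 / 44.01 = 0.3217; mass C = 0.3217 × 12.01 = 3.864 g
mol H = 2 × (2.32 / 18.02) = 0.2575; mass H = 0.2575 × 1.008 = 0.2596 g
Smallest is H at 0.2575 mol; normalising gives C 1.250, H 1.000
Multiply by 4: C 5.00, H 4.00 → C5H4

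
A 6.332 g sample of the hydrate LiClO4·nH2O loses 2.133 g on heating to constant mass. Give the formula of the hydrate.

LiClO4·3H2O

Mass of anhydrous LiClO4 = 6.332 − 2.133 = 4.199 g
mol H2O = 2.133 / 18.02 = 0.1184
Molar mass of LiClO4 = 106.39 g/mol → mol LiClO4 = 4.199 / 106.39 = 0.03947
n = 0.1184 / 0.03947 = 3.00 ≈ 3 → LiClO4·3H2O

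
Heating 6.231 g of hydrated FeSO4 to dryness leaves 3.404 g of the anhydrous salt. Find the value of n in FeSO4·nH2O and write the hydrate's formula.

Mass of water lost = 6.231 − 3.404 = 2.827 g → 2.827 / 18.02 = 0.1569 mol H2O
Molar mass of FeSO4 = 151.92 g/mol → mol FeSO4 = 3.404 / 151.92 = 0.02241
n = 0.1569 / 0.02241 = 7.00 ≈ 7 → FeSO4·7H2O

FeSO4·7H2O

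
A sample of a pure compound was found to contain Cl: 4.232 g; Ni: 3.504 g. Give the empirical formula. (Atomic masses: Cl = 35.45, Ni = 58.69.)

Cl2Ni

Cl: 4.232 g ÷ 35.45 g/mol = 0.1194 mol
Ni: 3.504 g ÷ 58.69 g/mol = 0.0597 mol
Smallest is Ni at 0.0597 mol; normalising gives Cl 2.000, Ni 1.000
≈ 2:1 → Cl2Ni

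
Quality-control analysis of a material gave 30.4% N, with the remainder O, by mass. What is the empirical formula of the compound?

Assume 100 g: 30.4 g N, 69.6 g O.
N: 30.4 g ÷ 14.01 g/mol = 2.17 mol
O: 69.6 g ÷ 16.00 g/mol = 4.35 mol
Ratios (÷ 2.17): N 1.000, O 2.005
≈ 1:2 → NO2

NO2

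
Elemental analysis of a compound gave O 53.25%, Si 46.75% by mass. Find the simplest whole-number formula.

Assume 100 g: 53.25 g O, 46.75 g Si.
Moles — O: 53.25 / 16.00 = 3.328 mol; Si: 46.75 / 28.09 = 1.664 mol
Ratios (÷ 1.664): O 2.000, Si 1.000
Ratio ≈ 2:1, so the empirical formula is O2Si

O2Si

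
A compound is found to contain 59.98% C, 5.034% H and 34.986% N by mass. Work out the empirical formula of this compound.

C2H2N

Assume 100 g: 59.98 g C, 5.034 g H, 34.986 g N.
n(C) = 59.98/12.01 = 4.994, n(H) = 5.034/1.008 = 4.994, n(N) = 34.986/14.01 = 2.497
Ratios (÷ 2.497): C 2.000, H 2.000, N 1.000
Ratio ≈ 2:2:1, so the empirical formula is C2H2N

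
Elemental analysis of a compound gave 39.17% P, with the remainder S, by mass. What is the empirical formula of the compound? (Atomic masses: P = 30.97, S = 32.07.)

Assume 100 g: 39.17 g P, 60.83 g S.
n(P) = 39.17/30.97 = 1.265, n(S) = 60.83/32.07 = 1.897
Smallest is P at 1.265 mol; normalising gives P 1.000, S 1.500
Multiply by 2: P 2.00, S 3.00 → P2S3

P2S3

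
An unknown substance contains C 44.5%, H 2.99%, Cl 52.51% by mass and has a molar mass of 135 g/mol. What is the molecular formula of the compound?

Assume 100 g: 44.5 g C, 2.99 g H, 52.51 g Cl.
n(C) = 44.5/12.01 = 3.705, n(H) = 2.99/1.008 = 2.966, n(Cl) = 52.51/35.45 = 1.481
Divide by the smallest (1.481 mol Cl): C 2.501, H 2.003, Cl 1.000
Scaling by 2: C 5.00, H 4.01, Cl 2.00 → C5H4Cl2
Empirical-formula mass = 134.98 g/mol
n = 135 / 134.98 = 1.00 ≈ 1
Molecular formula = empirical formula = C5H4Cl2

C5H4Cl2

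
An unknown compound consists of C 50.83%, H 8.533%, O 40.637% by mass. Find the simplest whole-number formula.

C5H10O3

Assume 100 g: 50.83 g C, 8.533 g H, 40.637 g O.
Moles — C: 50.83 / 12.01 = 4.232 mol; H: 8.533 / 1.008 = 8.465 mol; O: 40.637 / 16.00 = 2.54 mol
Divide by the smallest (2.54 mol O): C 1.666, H 3.333, O 1.000
Scaling by 3: C 5.00, H 10.00, O 3.00 → C5H10O3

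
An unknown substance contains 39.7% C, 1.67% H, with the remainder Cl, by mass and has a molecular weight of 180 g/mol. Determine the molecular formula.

Assume 100 g: 39.7 g C, 1.67 g H, 58.63 g Cl.
Moles — C: 39.7 / 12.01 = 3.306 mol; H: 1.67 / 1.008 = 1.657 mol; Cl: 58.63 / 35.45 = 1.654 mol
Divide by the smallest (1.654 mol Cl): C 1.999, H 1.002, Cl 1.000
≈ 2:1:1 → C2HCl
Empirical-formula mass = 60.48 g/mol
n = 180 / 60.48 = 2.98 ≈ 3
Molecular formula = (C2HCl)×3 = C6H3Cl3

C6H3Cl3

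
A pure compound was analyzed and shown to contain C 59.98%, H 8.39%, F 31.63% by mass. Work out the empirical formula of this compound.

Assume 100 g: 59.98 g C, 8.39 g H, 31.63 g F.
Moles — C: 59.98 / 12.01 = 4.994 mol; H: 8.39 / 1.008 = 8.323 mol; F: 31.63 / 19.00 = 1.665 mol
Divide by the smallest (1.665 mol F): C 3.000, H 5.000, F 1.000
Ratio ≈ 3:5:1, so the empirical formula is C3H5F

C3H5F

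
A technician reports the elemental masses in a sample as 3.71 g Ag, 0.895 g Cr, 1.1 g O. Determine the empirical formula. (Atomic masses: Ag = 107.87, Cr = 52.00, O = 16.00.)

Ag2CrO4

Moles — Ag: 3.71 / 107.87 = 0.03439 mol; Cr: 0.895 / 52.00 = 0.01721 mol; O: 1.1 / 16.00 = 0.06875 mol
Ratios (÷ 0.01721): Ag 1.998, Cr 1.000, O 3.994
→ Ag2CrO4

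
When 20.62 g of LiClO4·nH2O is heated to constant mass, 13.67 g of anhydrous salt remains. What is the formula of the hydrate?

Mass of water lost = 20.62 − 13.67 = 6.95 g → 6.95 / 18.02 = 0.3857 mol H2O
Molar mass of LiClO4 = 106.39 g/mol → mol LiClO4 = 13.67 / 106.39 = 0.1285
n = 0.3857 / 0.1285 = 3.00 ≈ 3 → LiClO4·3H2O

LiClO4·3H2O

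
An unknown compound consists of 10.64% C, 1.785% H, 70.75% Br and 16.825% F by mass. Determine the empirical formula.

CH2BrF

Assume 100 g: 10.64 g C, 1.785 g H, 70.75 g Br, 16.825 g F.
n(C) = 10.64/12.01 = 0.8859, n(H) = 1.785/1.008 = 1.771, n(Br) = 70.75/79.90 = 0.8855, n(F) = 16.825/19.00 = 0.8855
Ratios (÷ 0.8855): C 1.001, H 2.000, Br 1.000, F 1.000
Ratio ≈ 1:2:1:1, so the empirical formula is CH2BrF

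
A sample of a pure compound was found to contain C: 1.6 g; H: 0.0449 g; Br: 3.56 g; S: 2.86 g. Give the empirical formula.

n(C) = 1.6/12.01 = 0.1332, n(H) = 0.0449/1.008 = 0.04454, n(Br) = 3.56/79.90 = 0.04456, n(S) = 2.86/32.07 = 0.08918
Divide by the smallest (0.04454 mol H): C 2.991, H 1.000, Br 1.000, S 2.002
Ratio ≈ 3:1:1:2, so the empirical formula is C3HBrS2

C3HBrS2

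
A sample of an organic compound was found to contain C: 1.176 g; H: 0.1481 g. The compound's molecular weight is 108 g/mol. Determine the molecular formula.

n(C) = 1.176/12.01 = 0.09792, n(H) = 0.1481/1.008 = 0.1469
Divide by the smallest (0.09792 mol C): C 1.000, H 1.500
Multiply by 2: C 2.00, H 3.00 → C2H3
Empirical-formula mass = 27.04 g/mol
n = 108 / 27.04 = 3.99 ≈ 4
Molecular formula = (C2H3)×4 = C8H12

C8H12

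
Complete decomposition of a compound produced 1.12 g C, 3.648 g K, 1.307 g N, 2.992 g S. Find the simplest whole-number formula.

n(C) = 1.12/12.01 = 0.09326, n(K) = 3.648/39.10 = 0.0933, n(N) = 1.307/14.01 = 0.09329, n(S) = 2.992/32.07 = 0.0933
Divide by the smallest (0.09326 mol C): C 1.000, K 1.000, N 1.000, S 1.000
≈ 1:1:1:1 → CKNS

CKNS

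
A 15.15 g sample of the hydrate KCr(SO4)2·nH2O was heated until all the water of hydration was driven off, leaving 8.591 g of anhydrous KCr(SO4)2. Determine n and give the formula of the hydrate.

KCr(SO4)2·12H2O

Mass of water lost = 15.15 − 8.591 = 6.559 g → 6.559 / 18.02 = 0.364 mol H2O
Molar mass of KCr(SO4)2 = 283.24 g/mol → mol KCr(SO4)2 = 8.591 / 283.24 = 0.03033
n = 0.364 / 0.03033 = 12.00 ≈ 12 → KCr(SO4)2·12H2O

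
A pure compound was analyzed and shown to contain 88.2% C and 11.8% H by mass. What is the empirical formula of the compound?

Assume 100 g: 88.2 g C, 11.8 g H.
n(C) = 88.2/12.01 = 7.344, n(H) = 11.8/1.008 = 11.71
Smallest is C at 7.344 mol; normalising gives C 1.000, H 1.594
Multiply by 5: C 5.00, H 7.97 → C5H8

C5H8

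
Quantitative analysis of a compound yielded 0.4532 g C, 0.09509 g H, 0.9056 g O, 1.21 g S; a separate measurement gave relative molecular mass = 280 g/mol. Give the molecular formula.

Moles — C: 0.4532 / 12.01 = 0.03774 mol; H: 0.09509 / 1.008 = 0.09434 mol; O: 0.9056 / 16.00 = 0.0566 mol; S: 1.21 / 32.07 = 0.03773 mol
Divide by the smallest (0.03773 mol S): C 1.000, H 2.500, O 1.500, S 1.000
Multiply by 2: C 2.00, H 5.00, O 3.00, S 2.00 → C2H5O3S2
Empirical-formula mass = 141.20 g/mol
n = 280 / 141.20 = 1.98 ≈ 2
Molecular formula = (C2H5O3S2)×2 = C4H10O6S4

C4H10O6S4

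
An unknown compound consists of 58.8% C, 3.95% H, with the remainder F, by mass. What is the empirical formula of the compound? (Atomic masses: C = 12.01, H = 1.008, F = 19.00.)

C5H4F2

Assume 100 g: 58.8 g C, 3.95 g H, 37.25 g F.
n(C) = 58.8/12.01 = 4.896, n(H) = 3.95/1.008 = 3.919, n(F) = 37.25/19.00 = 1.961
Smallest is F at 1.961 mol; normalising gives C 2.497, H 1.999, F 1.000
Multiply by 2: C 4.99, H 4.00, F 2.00 → C5H4F2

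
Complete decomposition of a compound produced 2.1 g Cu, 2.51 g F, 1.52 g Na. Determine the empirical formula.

CuF4Na2

Moles — Cu: 2.1 / 63.55 = 0.03304 mol; F: 2.51 / 19.00 = 0.1321 mol; Na: 1.52 / 22.99 = 0.06612 mol
Smallest is Cu at 0.03304 mol; normalising gives Cu 1.000, F 3.998, Na 2.001
Ratio ≈ 1:4:2, so the empirical formula is CuF4Na2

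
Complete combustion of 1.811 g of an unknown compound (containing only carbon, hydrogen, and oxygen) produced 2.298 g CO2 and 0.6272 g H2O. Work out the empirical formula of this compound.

mol C = 2.298 / 44.01 = 0.05222; mass C = 0.05222 × 12.01 = 0.6271 g
mol H = 2 × (0.6272 / 18.02) = 0.06961; mass H = 0.06961 × 1.008 = 0.07017 g
mass O = 1.811 − (0.6973) = 1.114 g → mol O = 0.06961
Ratios (÷ 0.05222): C 1.000, H 1.333, O 1.333
×3: C 3.00, H 4.00, O 4.00 → C3H4O4

C3H4O4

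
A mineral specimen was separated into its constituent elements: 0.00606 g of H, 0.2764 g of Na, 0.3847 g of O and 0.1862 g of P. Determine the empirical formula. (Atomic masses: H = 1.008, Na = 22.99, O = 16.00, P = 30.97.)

HNa2O4P

n(H) = 0.00606/1.008 = 0.006012, n(Na) = 0.2764/22.99 = 0.01202, n(O) = 0.3847/16.00 = 0.02404, n(P) = 0.1862/30.97 = 0.006012
Ratios (÷ 0.006012): H 1.000, Na 2.000, O 3.999, P 1.000
→ HNa2O4P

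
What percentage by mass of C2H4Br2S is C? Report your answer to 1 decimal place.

10.9%

Molar mass = 2(12.01) + 4(1.008) + 2(79.90) + 1(32.07) = 219.922 g/mol
Mass of C per mole = 2 × 12.01 = 24.020 g
% C = 24.020 / 219.922 × 100 = 10.9%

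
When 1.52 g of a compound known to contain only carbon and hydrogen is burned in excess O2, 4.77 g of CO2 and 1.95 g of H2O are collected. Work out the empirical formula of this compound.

CH2

mol C = 4.77 / 44.01 = 0.1084; mass C = 0.1084 × 12.01 = 1.302 g
mol H = 2 × (1.95 / 18.02) = 0.2164; mass H = 0.2164 × 1.008 = 0.2182 g
Ratios (÷ 0.1084): C 1.000, H 1.997
→ CH2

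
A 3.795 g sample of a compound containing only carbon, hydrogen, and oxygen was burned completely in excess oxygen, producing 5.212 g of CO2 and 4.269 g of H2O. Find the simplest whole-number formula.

mol C = 5.212 / 44.01 = 0.1184; mass C = 0.1184 × 12.01 = 1.422 g
mol H = 2 × (4.269 / 18.02) = 0.4738; mass H = 0.4738 × 1.008 = 0.4776 g
mass O = 3.795 − (1.900) = 1.895 g → mol O = 0.1184
Smallest is C at 0.1184 mol; normalising gives C 1.000, H 4.001, O 1.000
≈ 1:4:1 → CH4O

CH4O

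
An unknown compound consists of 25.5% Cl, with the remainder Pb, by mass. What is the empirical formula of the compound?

Cl2Pb

Assume 100 g: 25.5 g Cl, 74.5 g Pb.
Moles — Cl: 25.5 / 35.45 = 0.7193 mol; Pb: 74.5 / 207.2 = 0.3596 mol
Divide by the smallest (0.3596 mol Pb): Cl 2.001, Pb 1.000
Ratio ≈ 2:1, so the empirical formula is Cl2Pb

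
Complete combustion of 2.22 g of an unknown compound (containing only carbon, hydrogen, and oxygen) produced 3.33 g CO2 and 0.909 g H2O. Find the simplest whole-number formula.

C3H4O3

mol C = 3.33 / 44.01 = 0.07566; mass C = 0.07566 × 12.01 = 0.9087 g
mol H = 2 × (0.909 / 18.02) = 0.1009; mass H = 0.1009 × 1.008 = 0.1017 g
mass O = 2.22 − (1.010) = 1.210 g → mol O = 0.07560
Ratios (÷ 0.0756): C 1.001, H 1.335, O 1.000
Scaling by 3: C 3.00, H 4.00, O 3.00 → C3H4O3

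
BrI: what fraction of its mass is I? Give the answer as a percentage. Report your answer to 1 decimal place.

61.4%

Molar mass = 1(79.90) + 1(126.90) = 206.800 g/mol
Mass of I per mole = 1 × 126.90 = 126.900 g
% I = 126.900 / 206.800 × 100 = 61.4%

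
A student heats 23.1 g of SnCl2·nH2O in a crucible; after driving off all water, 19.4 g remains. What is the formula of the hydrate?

Mass of water lost = 23.1 − 19.4 = 3.7 g → 3.7 / 18.02 = 0.2053 mol H2O
Molar mass of SnCl2 = 189.61 g/mol → mol SnCl2 = 19.4 / 189.61 = 0.1023
n = 0.2053 / 0.1023 = 2.01 ≈ 2 → SnCl2·2H2O

SnCl2·2H2O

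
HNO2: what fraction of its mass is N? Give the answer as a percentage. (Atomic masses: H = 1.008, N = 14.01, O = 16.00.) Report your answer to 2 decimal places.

29.80%

Molar mass = 1(1.008) + 1(14.01) + 2(16.00) = 47.018 g/mol
Mass of N per mole = 1 × 14.01 = 14.010 g
% N = 14.010 / 47.018 × 100 = 29.80%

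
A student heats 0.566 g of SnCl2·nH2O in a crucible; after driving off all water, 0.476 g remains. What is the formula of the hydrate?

Mass of water lost = 0.566 − 0.476 = 0.09 g → 0.09 / 18.02 = 0.004994 mol H2O
Molar mass of SnCl2 = 189.61 g/mol → mol SnCl2 = 0.476 / 189.61 = 0.00251
n = 0.004994 / 0.00251 = 1.99 ≈ 2 → SnCl2·2H2O

SnCl2·2H2O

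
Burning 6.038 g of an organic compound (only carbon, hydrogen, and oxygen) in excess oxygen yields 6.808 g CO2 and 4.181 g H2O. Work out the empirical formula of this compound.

mol C = 6.808 / 44.01 = 0.1547; mass C = 0.1547 × 12.01 = 1.858 g
mol H = 2 × (4.181 / 18.02) = 0.4640; mass H = 0.4640 × 1.008 = 0.4678 g
mass O = 6.038 − (2.326) = 3.712 g → mol O = 0.2320
Smallest is C at 0.1547 mol; normalising gives C 1.000, H 3.000, O 1.500
Multiply by 2: C 2.00, H 6.00, O 3.00 → C2H6O3

C2H6O3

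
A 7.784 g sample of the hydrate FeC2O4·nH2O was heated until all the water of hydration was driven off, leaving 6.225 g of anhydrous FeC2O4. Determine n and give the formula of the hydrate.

FeC2O4·2H2O

Mass of water lost = 7.784 − 6.225 = 1.559 g → 1.559 / 18.02 = 0.08651 mol H2O
Molar mass of FeC2O4 = 143.87 g/mol → mol FeC2O4 = 6.225 / 143.87 = 0.04327
n = 0.08651 / 0.04327 = 2.00 ≈ 2 → FeC2O4·2H2O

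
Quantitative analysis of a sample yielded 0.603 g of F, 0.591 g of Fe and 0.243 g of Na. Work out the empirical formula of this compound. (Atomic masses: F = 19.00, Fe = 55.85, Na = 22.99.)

Moles — F: 0.603 / 19.00 = 0.03174 mol; Fe: 0.591 / 55.85 = 0.01058 mol; Na: 0.243 / 22.99 = 0.01057 mol
Smallest is Na at 0.01057 mol; normalising gives F 3.003, Fe 1.001, Na 1.000
→ F3FeNa

F3FeNa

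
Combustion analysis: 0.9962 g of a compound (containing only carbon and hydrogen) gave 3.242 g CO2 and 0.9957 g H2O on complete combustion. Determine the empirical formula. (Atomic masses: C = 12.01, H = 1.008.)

C2H3

mol C = 3.242 / 44.01 = 0.07367; mass C = 0.07367 × 12.01 = 0.8847 g
mol H = 2 × (0.9957 / 18.02) = 0.1105; mass H = 0.1105 × 1.008 = 0.1114 g
Ratios (÷ 0.07367): C 1.000, H 1.500
Multiply by 2: C 2.00, H 3.00 → C2H3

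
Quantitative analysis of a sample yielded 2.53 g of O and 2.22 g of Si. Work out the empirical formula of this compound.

O2Si

n(O) = 2.53/16.00 = 0.1581, n(Si) = 2.22/28.09 = 0.07903
Divide by the smallest (0.07903 mol Si): O 2.001, Si 1.000
≈ 2:1 → O2Si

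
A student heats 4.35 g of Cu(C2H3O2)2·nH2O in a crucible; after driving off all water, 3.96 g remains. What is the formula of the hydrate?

Mass of water lost = 4.35 − 3.96 = 0.39 g → 0.39 / 18.02 = 0.02164 mol H2O
Molar mass of Cu(C2H3O2)2 = 181.64 g/mol → mol Cu(C2H3O2)2 = 3.96 / 181.64 = 0.0218
n = 0.02164 / 0.0218 = 0.99 ≈ 1 → Cu(C2H3O2)2·H2O

Cu(C2H3O2)2·H2O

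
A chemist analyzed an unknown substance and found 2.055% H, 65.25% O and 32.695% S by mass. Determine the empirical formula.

H2O4S

Assume 100 g: 2.055 g H, 65.25 g O, 32.695 g S.
n(H) = 2.055/1.008 = 2.039, n(O) = 65.25/16.00 = 4.078, n(S) = 32.695/32.07 = 1.019
Ratios (÷ 1.019): H 2.000, O 4.000, S 1.000
Ratio ≈ 2:4:1, so the empirical formula is H2O4S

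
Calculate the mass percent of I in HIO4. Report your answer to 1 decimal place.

Molar mass = 1(1.008) + 1(126.90) + 4(16.00) = 191.908 g/mol
Mass of I per mole = 1 × 126.90 = 126.900 g
% I = 126.900 / 191.908 × 100 = 66.1%

66.1%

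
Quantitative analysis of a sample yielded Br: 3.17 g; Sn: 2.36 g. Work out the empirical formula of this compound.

Br: 3.17 g ÷ 79.90 g/mol = 0.03967 mol
Sn: 2.36 g ÷ 118.71 g/mol = 0.01988 mol
Divide by the smallest (0.01988 mol Sn): Br 1.996, Sn 1.000
Ratio ≈ 2:1, so the empirical formula is Br2Sn

Br2Sn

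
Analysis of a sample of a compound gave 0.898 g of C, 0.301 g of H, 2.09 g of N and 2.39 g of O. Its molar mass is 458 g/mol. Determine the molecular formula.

C6H24N12O12

C: 0.898 g ÷ 12.01 g/mol = 0.07477 mol
H: 0.301 g ÷ 1.008 g/mol = 0.2986 mol
N: 2.09 g ÷ 14.01 g/mol = 0.1492 mol
O: 2.39 g ÷ 16.00 g/mol = 0.1494 mol
Smallest is C at 0.07477 mol; normalising gives C 1.000, H 3.994, N 1.995, O 1.998
≈ 1:4:2:2 → CH4N2O2
Empirical-formula mass = 76.06 g/mol
n = 458 / 76.06 = 6.02 ≈ 6
Molecular formula = (CH4N2O2)×6 = C6H24N12O12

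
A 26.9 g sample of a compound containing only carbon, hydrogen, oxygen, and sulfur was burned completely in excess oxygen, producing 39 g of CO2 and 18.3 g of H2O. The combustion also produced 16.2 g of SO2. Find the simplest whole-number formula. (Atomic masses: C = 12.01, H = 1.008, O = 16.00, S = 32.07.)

C7H16O3S2

mol C = 39 / 44.01 = 0.8862; mass C = 0.8862 × 12.01 = 10.64 g
mol H = 2 × (18.3 / 18.02) = 2.031; mass H = 2.031 × 1.008 = 2.047 g
mol S = 16.2 / 64.07 = 0.2528; mass S = 8.109 g
mass O = 26.9 − (20.80) = 6.101 g → mol O = 0.3813
Ratios (÷ 0.2528): C 3.505, H 8.033, O 1.508, S 1.000
Scaling by 2: C 7.01, H 16.07, O 3.02, S 2.00 → C7H16O3S2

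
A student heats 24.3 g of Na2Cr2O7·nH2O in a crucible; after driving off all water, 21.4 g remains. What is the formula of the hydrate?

Na2Cr2O7·2H2O

Mass of water lost = 24.3 − 21.4 = 2.9 g → 2.9 / 18.02 = 0.1609 mol H2O
Molar mass of Na2Cr2O7 = 261.98 g/mol → mol Na2Cr2O7 = 21.4 / 261.98 = 0.08169
n = 0.1609 / 0.08169 = 1.97 ≈ 2 → Na2Cr2O7·2H2O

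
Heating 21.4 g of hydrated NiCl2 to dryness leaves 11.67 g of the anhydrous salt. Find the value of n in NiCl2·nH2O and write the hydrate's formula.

Mass of water lost = 21.4 − 11.67 = 9.73 g → 9.73 / 18.02 = 0.54 mol H2O
Molar mass of NiCl2 = 129.59 g/mol → mol NiCl2 = 11.67 / 129.59 = 0.09005
n = 0.54 / 0.09005 = 6.00 ≈ 6 → NiCl2·6H2O

NiCl2·6H2O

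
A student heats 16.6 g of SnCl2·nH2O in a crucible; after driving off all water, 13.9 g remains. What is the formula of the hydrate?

SnCl2·2H2O

Mass of water lost = 16.6 − 13.9 = 2.7 g → 2.7 / 18.02 = 0.1498 mol H2O
Molar mass of SnCl2 = 189.61 g/mol → mol SnCl2 = 13.9 / 189.61 = 0.07331
n = 0.1498 / 0.07331 = 2.04 ≈ 2 → SnCl2·2H2O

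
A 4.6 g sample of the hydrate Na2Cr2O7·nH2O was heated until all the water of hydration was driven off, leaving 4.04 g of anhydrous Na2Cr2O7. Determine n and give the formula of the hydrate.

Na2Cr2O7·2H2O

Mass of water lost = 4.6 − 4.04 = 0.56 g → 0.56 / 18.02 = 0.03108 mol H2O
Molar mass of Na2Cr2O7 = 261.98 g/mol → mol Na2Cr2O7 = 4.04 / 261.98 = 0.01542
n = 0.03108 / 0.01542 = 2.02 ≈ 2 → Na2Cr2O7·2H2O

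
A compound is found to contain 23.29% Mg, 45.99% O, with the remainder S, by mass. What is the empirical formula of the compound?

MgO3S

Assume 100 g: 23.29 g Mg, 45.99 g O, 30.72 g S.
Mg: 23.29 g ÷ 24.31 g/mol = 0.958 mol
O: 45.99 g ÷ 16.00 g/mol = 2.874 mol
S: 30.72 g ÷ 32.07 g/mol = 0.9579 mol
Divide by the smallest (0.9579 mol S): Mg 1.000, O 3.001, S 1.000
≈ 1:3:1 → MgO3S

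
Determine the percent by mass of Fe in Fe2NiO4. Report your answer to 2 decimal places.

Molar mass = 2(55.85) + 1(58.69) + 4(16.00) = 234.390 g/mol
Mass of Fe per mole = 2 × 55.85 = 111.700 g
% Fe = 111.700 / 234.390 × 100 = 47.66%

47.66%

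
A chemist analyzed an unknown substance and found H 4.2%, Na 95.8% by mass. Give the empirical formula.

HNa

Assume 100 g: 4.2 g H, 95.8 g Na.
H: 4.2 g ÷ 1.008 g/mol = 4.167 mol
Na: 95.8 g ÷ 22.99 g/mol = 4.167 mol
Divide by the smallest (4.167 mol H): H 1.000, Na 1.000
Ratio ≈ 1:1, so the empirical formula is HNa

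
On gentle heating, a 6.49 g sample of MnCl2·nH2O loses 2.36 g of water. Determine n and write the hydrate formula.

Mass of anhydrous MnCl2 = 6.49 − 2.36 = 4.13 g
mol H2O = 2.36 / 18.02 = 0.131
Molar mass of MnCl2 = 125.84 g/mol → mol MnCl2 = 4.13 / 125.84 = 0.03282
n = 0.131 / 0.03282 = 3.99 ≈ 4 → MnCl2·4H2O

MnCl2·4H2O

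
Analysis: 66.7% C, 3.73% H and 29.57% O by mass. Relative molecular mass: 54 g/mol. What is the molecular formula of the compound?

Assume 100 g: 66.7 g C, 3.73 g H, 29.57 g O.
C: 66.7 g ÷ 12.01 g/mol = 5.554 mol
H: 3.73 g ÷ 1.008 g/mol = 3.7 mol
O: 29.57 g ÷ 16.00 g/mol = 1.848 mol
Ratios (÷ 1.848): C 3.005, H 2.002, O 1.000
Ratio ≈ 3:2:1, so the empirical formula is C3H2O
Empirical-formula mass = 54.05 g/mol
n = 54 / 54.05 = 1.00 ≈ 1
Molecular formula = empirical formula = C3H2O

C3H2O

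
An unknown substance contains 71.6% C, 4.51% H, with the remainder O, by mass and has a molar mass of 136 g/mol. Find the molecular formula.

Assume 100 g: 71.6 g C, 4.51 g H, 23.89 g O.
n(C) = 71.6/12.01 = 5.962, n(H) = 4.51/1.008 = 4.474, n(O) = 23.89/16.00 = 1.493
Smallest is O at 1.493 mol; normalising gives C 3.993, H 2.997, O 1.000
Ratio ≈ 4:3:1, so the empirical formula is C4H3O
Empirical-formula mass = 67.06 g/mol
n = 136 / 67.06 = 2.03 ≈ 2
Molecular formula = (C4H3O)×2 = C8H6O2

C8H6O2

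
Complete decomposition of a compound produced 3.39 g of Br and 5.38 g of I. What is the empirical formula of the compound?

Moles — Br: 3.39 / 79.90 = 0.04243 mol; I: 5.38 / 126.90 = 0.0424 mol
Divide by the smallest (0.0424 mol I): Br 1.001, I 1.000
Ratio ≈ 1:1, so the empirical formula is BrI

BrI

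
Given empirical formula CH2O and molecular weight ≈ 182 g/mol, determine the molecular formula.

C6H12O6

Empirical-formula mass = 30.03 g/mol
n = 182 / 30.03 = 6.06 ≈ 6
Molecular formula = (CH2O)6 = C6H12O6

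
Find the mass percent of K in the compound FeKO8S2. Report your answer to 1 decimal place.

13.6%

Molar mass = 1(55.85) + 1(39.10) + 8(16.00) + 2(32.07) = 287.090 g/mol
Mass of K per mole = 1 × 39.10 = 39.100 g
% K = 39.100 / 287.090 × 100 = 13.6%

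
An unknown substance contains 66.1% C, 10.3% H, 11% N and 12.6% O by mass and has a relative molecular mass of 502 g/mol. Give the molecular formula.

Assume 100 g: 66.1 g C, 10.3 g H, 11 g N, 12.6 g O.
n(C) = 66.1/12.01 = 5.504, n(H) = 10.3/1.008 = 10.22, n(N) = 11/14.01 = 0.7852, n(O) = 12.6/16.00 = 0.7875
Smallest is N at 0.7852 mol; normalising gives C 7.010, H 13.014, N 1.000, O 1.003
≈ 7:13:1:1 → C7H13NO
Empirical-formula mass = 127.18 g/mol
n = 502 / 127.18 = 3.95 ≈ 4
Molecular formula = (C7H13NO)×4 = C28H52N4O4

C28H52N4O4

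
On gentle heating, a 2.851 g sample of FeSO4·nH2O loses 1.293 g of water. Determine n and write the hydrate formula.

Mass of anhydrous FeSO4 = 2.851 − 1.293 = 1.558 g
mol H2O = 1.293 / 18.02 = 0.07175
Molar mass of FeSO4 = 151.92 g/mol → mol FeSO4 = 1.558 / 151.92 = 0.01026
n = 0.07175 / 0.01026 = 7.00 ≈ 7 → FeSO4·7H2O

FeSO4·7H2O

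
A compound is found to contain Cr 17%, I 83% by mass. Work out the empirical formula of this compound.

Assume 100 g: 17 g Cr, 83 g I.
Cr: 17 g ÷ 52.00 g/mol = 0.3269 mol
I: 83 g ÷ 126.90 g/mol = 0.6541 mol
Divide by the smallest (0.3269 mol Cr): Cr 1.000, I 2.001
→ CrI2

CrI2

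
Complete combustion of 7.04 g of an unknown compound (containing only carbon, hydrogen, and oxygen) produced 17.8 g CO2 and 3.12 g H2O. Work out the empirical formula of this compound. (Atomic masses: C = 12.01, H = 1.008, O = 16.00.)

mol C = 17.8 / 44.01 = 0.4045; mass C = 0.4045 × 12.01 = 4.857 g
mol H = 2 × (3.12 / 18.02) = 0.3463; mass H = 0.3463 × 1.008 = 0.3491 g
mass O = 7.04 − (5.207) = 1.833 g → mol O = 0.1146
Divide by the smallest (0.1146 mol O): C 3.530, H 3.022, O 1.000
×2: C 7.06, H 6.04, O 2.00 → C7H6O2

C7H6O2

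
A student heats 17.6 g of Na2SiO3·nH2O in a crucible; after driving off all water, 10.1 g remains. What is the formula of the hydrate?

Mass of water lost = 17.6 − 10.1 = 7.5 g → 7.5 / 18.02 = 0.4162 mol H2O
Molar mass of Na2SiO3 = 122.07 g/mol → mol Na2SiO3 = 10.1 / 122.07 = 0.08274
n = 0.4162 / 0.08274 = 5.03 ≈ 5 → Na2SiO3·5H2O

Na2SiO3·5H2O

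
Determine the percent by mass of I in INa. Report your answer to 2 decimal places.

Molar mass = 1(126.90) + 1(22.99) = 149.890 g/mol
Mass of I per mole = 1 × 126.90 = 126.900 g
% I = 126.900 / 149.890 × 100 = 84.66%

84.66%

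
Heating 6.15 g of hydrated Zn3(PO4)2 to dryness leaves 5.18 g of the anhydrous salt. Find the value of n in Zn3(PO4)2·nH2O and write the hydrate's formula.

Mass of water lost = 6.15 − 5.18 = 0.97 g → 0.97 / 18.02 = 0.05383 mol H2O
Molar mass of Zn3(PO4)2 = 386.08 g/mol → mol Zn3(PO4)2 = 5.18 / 386.08 = 0.01342
n = 0.05383 / 0.01342 = 4.01 ≈ 4 → Zn3(PO4)2·4H2O

Zn3(PO4)2·4H2O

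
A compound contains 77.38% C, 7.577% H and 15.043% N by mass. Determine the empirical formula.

C6H7N

Assume 100 g: 77.38 g C, 7.577 g H, 15.043 g N.
C: 77.38 g ÷ 12.01 g/mol = 6.443 mol
H: 7.577 g ÷ 1.008 g/mol = 7.517 mol
N: 15.043 g ÷ 14.01 g/mol = 1.074 mol
Smallest is N at 1.074 mol; normalising gives C 6.001, H 7.001, N 1.000
→ C6H7N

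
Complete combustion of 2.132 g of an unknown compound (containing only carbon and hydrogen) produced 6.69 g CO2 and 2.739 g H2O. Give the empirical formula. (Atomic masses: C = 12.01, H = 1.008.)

CH2

mol C = 6.69 / 44.01 = 0.1520; mass C = 0.1520 × 12.01 = 1.826 g
mol H = 2 × (2.739 / 18.02) = 0.3040; mass H = 0.3040 × 1.008 = 0.3064 g
Smallest is C at 0.152 mol; normalising gives C 1.000, H 2.000
Ratio ≈ 1:2, so the empirical formula is CH2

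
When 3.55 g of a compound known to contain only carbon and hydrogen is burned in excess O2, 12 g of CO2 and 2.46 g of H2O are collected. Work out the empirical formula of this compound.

mol C = 12 / 44.01 = 0.2727; mass C = 0.2727 × 12.01 = 3.275 g
mol H = 2 × (2.46 / 18.02) = 0.2730; mass H = 0.2730 × 1.008 = 0.2752 g
Divide by the smallest (0.2727 mol C): C 1.000, H 1.001
≈ 1:1 → CH

CH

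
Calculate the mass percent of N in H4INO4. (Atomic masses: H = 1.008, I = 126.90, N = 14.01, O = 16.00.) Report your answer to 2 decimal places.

Molar mass = 4(1.008) + 1(126.90) + 1(14.01) + 4(16.00) = 208.942 g/mol
Mass of N per mole = 1 × 14.01 = 14.010 g
% N = 14.010 / 208.942 × 100 = 6.71%

6.71%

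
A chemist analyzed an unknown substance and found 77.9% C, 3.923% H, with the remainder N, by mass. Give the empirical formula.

Assume 100 g: 77.9 g C, 3.923 g H, 18.177 g N.
Moles — C: 77.9 / 12.01 = 6.486 mol; H: 3.923 / 1.008 = 3.892 mol; N: 18.177 / 14.01 = 1.297 mol
Ratios (÷ 1.297): C 4.999, H 3.000, N 1.000
→ C5H3N

C5H3N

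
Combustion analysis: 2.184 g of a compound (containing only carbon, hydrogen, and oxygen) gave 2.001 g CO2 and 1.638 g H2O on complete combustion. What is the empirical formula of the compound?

mol C = 2.001 / 44.01 = 0.04547; mass C = 0.04547 × 12.01 = 0.5461 g
mol H = 2 × (1.638 / 18.02) = 0.1818; mass H = 0.1818 × 1.008 = 0.1833 g
mass O = 2.184 − (0.7293) = 1.455 g → mol O = 0.09092
Divide by the smallest (0.04547 mol C): C 1.000, H 3.998, O 2.000
≈ 1:4:2 → CH4O2

CH4O2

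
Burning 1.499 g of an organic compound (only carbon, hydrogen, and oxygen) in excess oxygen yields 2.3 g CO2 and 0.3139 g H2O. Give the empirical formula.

C3H2O3

mol C = 2.3 / 44.01 = 0.05226; mass C = 0.05226 × 12.01 = 0.6277 g
mol H = 2 × (0.3139 / 18.02) = 0.03484; mass H = 0.03484 × 1.008 = 0.03512 g
mass O = 1.499 − (0.6628) = 0.8362 g → mol O = 0.05226
Ratios (÷ 0.03484): C 1.500, H 1.000, O 1.500
Multiply by 2: C 3.00, H 2.00, O 3.00 → C3H2O3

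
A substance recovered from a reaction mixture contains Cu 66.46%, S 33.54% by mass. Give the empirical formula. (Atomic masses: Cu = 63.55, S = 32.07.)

Assume 100 g: 66.46 g Cu, 33.54 g S.
Moles — Cu: 66.46 / 63.55 = 1.046 mol; S: 33.54 / 32.07 = 1.046 mol
Ratios (÷ 1.046): Cu 1.000, S 1.000
Ratio ≈ 1:1, so the empirical formula is CuS

CuS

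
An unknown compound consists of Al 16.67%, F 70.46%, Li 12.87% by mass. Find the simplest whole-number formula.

Assume 100 g: 16.67 g Al, 70.46 g F, 12.87 g Li.
n(Al) = 16.67/26.98 = 0.6179, n(F) = 70.46/19.00 = 3.708, n(Li) = 12.87/6.94 = 1.854
Smallest is Al at 0.6179 mol; normalising gives Al 1.000, F 6.002, Li 3.001
→ AlF6Li3

AlF6Li3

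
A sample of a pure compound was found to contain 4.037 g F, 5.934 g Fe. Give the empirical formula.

Moles — F: 4.037 / 19.00 = 0.2125 mol; Fe: 5.934 / 55.85 = 0.1062 mol
Smallest is Fe at 0.1062 mol; normalising gives F 2.000, Fe 1.000
≈ 2:1 → F2Fe

F2Fe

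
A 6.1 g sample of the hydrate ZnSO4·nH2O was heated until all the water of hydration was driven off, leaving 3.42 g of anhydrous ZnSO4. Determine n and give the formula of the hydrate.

ZnSO4·7H2O

Mass of water lost = 6.1 − 3.42 = 2.68 g → 2.68 / 18.02 = 0.1487 mol H2O
Molar mass of ZnSO4 = 161.45 g/mol → mol ZnSO4 = 3.42 / 161.45 = 0.02118
n = 0.1487 / 0.02118 = 7.02 ≈ 7 → ZnSO4·7H2O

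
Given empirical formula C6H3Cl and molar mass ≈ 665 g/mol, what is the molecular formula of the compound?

Empirical-formula mass = 110.53 g/mol
n = 665 / 110.53 = 6.02 ≈ 6
Molecular formula = (C6H3Cl)6 = C36H18Cl6

C36H18Cl6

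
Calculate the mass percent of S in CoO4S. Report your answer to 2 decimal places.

Molar mass = 1(58.93) + 4(16.00) + 1(32.07) = 155.000 g/mol
Mass of S per mole = 1 × 32.07 = 32.070 g
% S = 32.070 / 155.000 × 100 = 20.69%

20.69%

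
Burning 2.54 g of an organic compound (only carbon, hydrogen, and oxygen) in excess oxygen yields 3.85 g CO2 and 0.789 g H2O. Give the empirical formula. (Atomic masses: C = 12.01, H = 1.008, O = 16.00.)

mol C = 3.85 / 44.01 = 0.08748; mass C = 0.08748 × 12.01 = 1.051 g
mol H = 2 × (0.789 / 18.02) = 0.08757; mass H = 0.08757 × 1.008 = 0.08827 g
mass O = 2.54 − (1.139) = 1.401 g → mol O = 0.08757
Smallest is C at 0.08748 mol; normalising gives C 1.000, H 1.001, O 1.001
→ CHO

CHO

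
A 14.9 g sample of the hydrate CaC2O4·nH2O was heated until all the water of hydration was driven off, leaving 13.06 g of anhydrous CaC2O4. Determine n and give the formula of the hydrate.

Mass of water lost = 14.9 − 13.06 = 1.84 g → 1.84 / 18.02 = 0.1021 mol H2O
Molar mass of CaC2O4 = 128.10 g/mol → mol CaC2O4 = 13.06 / 128.10 = 0.102
n = 0.1021 / 0.102 = 1.00 ≈ 1 → CaC2O4·H2O

CaC2O4·H2O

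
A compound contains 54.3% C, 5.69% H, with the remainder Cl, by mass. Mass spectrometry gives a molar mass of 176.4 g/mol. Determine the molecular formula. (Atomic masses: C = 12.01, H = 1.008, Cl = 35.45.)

C8H10Cl2

Assume 100 g: 54.3 g C, 5.69 g H, 40.01 g Cl.
C: 54.3 g ÷ 12.01 g/mol = 4.521 mol
H: 5.69 g ÷ 1.008 g/mol = 5.645 mol
Cl: 40.01 g ÷ 35.45 g/mol = 1.129 mol
Smallest is Cl at 1.129 mol; normalising gives C 4.006, H 5.001, Cl 1.000
→ C4H5Cl
Empirical-formula mass = 88.53 g/mol
n = 176.4 / 88.53 = 1.99 ≈ 2
Molecular formula = (C4H5Cl)×2 = C8H10Cl2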